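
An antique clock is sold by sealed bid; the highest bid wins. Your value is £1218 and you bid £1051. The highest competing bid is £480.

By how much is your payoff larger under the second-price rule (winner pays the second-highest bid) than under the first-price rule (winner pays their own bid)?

£571

You have the highest bid, so you win under either rule.
Second-price: pay £480 → payoff £738.
First-price: pay your own bid £1051 → payoff £167.
Difference = £738 − (£167) = £571.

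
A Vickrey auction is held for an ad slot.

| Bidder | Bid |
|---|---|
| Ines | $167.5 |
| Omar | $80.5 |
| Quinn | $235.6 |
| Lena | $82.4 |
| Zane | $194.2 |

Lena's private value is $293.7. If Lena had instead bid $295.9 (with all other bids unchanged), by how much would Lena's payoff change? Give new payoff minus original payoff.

The highest bid among the other bidders is $235.6; Lena's bid doesn't change that.
Original bid $82.4: Lena is not highest (top rival bid is $235.6); payoff $0.
Alternative bid $295.9: Lena is highest, pays the top rival bid $235.6; payoff $293.7 − $235.6 = $58.1.
Change in payoff = $58.1 − ($0) = $58.1.

$58.1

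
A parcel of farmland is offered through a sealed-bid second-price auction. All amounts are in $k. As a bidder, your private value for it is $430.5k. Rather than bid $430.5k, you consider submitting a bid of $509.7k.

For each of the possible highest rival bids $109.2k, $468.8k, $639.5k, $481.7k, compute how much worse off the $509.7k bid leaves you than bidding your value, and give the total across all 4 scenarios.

The deviation costs you only when the competing bid falls strictly between $430.5k and $509.7k; elsewhere both bids give the same outcome.
$109.2k: outcomes coincide → loss $0k.
$468.8k: truthful payoff $0k, deviation payoff −$38.3k → loss $38.3k.
$639.5k: outcomes coincide → loss $0k.
$481.7k: truthful payoff $0k, deviation payoff −$51.2k → loss $51.2k.
Total loss = $38.3k + $51.2k = $89.5k.
In a second-price auction your bid sets only whether you win, not what you pay, so bidding your true value is weakly dominant.

$89.5k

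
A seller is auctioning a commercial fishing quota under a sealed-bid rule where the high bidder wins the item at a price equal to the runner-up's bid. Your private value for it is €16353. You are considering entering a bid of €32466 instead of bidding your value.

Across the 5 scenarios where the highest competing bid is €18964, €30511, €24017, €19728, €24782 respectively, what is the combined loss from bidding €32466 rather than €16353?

The deviation costs you only when the competing bid falls strictly between €16353 and €32466; elsewhere both bids give the same outcome.
€18964: truthful payoff €0, deviation payoff −€2611 → loss €2611.
€30511: truthful payoff €0, deviation payoff −€14158 → loss €14158.
€24017: truthful payoff €0, deviation payoff −€7664 → loss €7664.
€19728: truthful payoff €0, deviation payoff −€3375 → loss €3375.
€24782: truthful payoff €0, deviation payoff −€8429 → loss €8429.
Total loss = €2611 + €14158 + €7664 + €3375 + €8429 = €36237.
Because the price is fixed by the runner-up's bid, deviating from your value can only change a good outcome into a bad one — never the reverse.

€36237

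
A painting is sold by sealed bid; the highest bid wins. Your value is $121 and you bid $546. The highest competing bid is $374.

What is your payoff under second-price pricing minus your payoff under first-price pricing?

$172

You have the highest bid, so you win under either rule.
Second-price: pay $374 → payoff −$253.
First-price: pay your own bid $546 → payoff −$425.
Difference = −$253 − (−$425) = $172.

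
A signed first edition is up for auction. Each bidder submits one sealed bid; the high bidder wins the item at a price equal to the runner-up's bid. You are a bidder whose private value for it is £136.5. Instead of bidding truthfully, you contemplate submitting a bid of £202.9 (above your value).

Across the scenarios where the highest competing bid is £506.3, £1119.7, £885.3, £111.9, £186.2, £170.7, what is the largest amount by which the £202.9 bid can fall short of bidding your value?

£49.7

£506.3: same outcome either way → loss £0.
£1119.7: same outcome either way → loss £0.
£885.3: same outcome either way → loss £0.
£111.9: same outcome either way → loss £0.
£186.2: truthful gives £0, deviation gives −£49.7 → loss £49.7.
£170.7: truthful gives £0, deviation gives −£34.2 → loss £34.2.
Maximum loss: £49.7.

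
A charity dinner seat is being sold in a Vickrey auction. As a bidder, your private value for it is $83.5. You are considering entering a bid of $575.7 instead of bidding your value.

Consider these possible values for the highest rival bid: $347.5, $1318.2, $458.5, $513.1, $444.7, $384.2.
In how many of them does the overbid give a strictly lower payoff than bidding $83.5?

The deviation hurts exactly when the highest competing bid lies strictly between $83.5 and $575.7 — overbidding then wins at a price above your value.
$347.5: inside the interval → strictly worse (loss $264).
$1318.2: above both → same outcome either way.
$458.5: inside the interval → strictly worse (loss $375).
$513.1: inside the interval → strictly worse (loss $429.6).
$444.7: inside the interval → strictly worse (loss $361.2).
$384.2: inside the interval → strictly worse (loss $300.7).
Count: 5.

5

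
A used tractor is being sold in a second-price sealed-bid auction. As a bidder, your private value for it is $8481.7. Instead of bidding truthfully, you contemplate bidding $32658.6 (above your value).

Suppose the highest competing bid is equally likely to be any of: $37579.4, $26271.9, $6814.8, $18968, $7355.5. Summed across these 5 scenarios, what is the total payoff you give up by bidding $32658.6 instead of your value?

The deviation costs you only when the competing bid falls strictly between $8481.7 and $32658.6; elsewhere both bids give the same outcome.
$37579.4: outcomes coincide → loss $0.
$26271.9: truthful payoff $0, deviation payoff −$17790.2 → loss $17790.2.
$6814.8: outcomes coincide → loss $0.
$18968: truthful payoff $0, deviation payoff −$10486.3 → loss $10486.3.
$7355.5: outcomes coincide → loss $0.
Total loss = $17790.2 + $10486.3 = $28276.5.

$28276.5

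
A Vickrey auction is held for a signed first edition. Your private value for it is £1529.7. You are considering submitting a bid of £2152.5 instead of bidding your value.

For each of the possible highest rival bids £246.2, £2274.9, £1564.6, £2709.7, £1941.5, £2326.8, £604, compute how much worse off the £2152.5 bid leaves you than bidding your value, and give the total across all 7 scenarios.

£446.7

The deviation costs you only when the competing bid falls strictly between £1529.7 and £2152.5; elsewhere both bids give the same outcome.
£246.2: outcomes coincide → loss £0.
£2274.9: outcomes coincide → loss £0.
£1564.6: truthful payoff £0, deviation payoff −£34.9 → loss £34.9.
£2709.7: outcomes coincide → loss £0.
£1941.5: truthful payoff £0, deviation payoff −£411.8 → loss £411.8.
£2326.8: outcomes coincide → loss £0.
£604: outcomes coincide → loss £0.
Total loss = £34.9 + £411.8 = £446.7.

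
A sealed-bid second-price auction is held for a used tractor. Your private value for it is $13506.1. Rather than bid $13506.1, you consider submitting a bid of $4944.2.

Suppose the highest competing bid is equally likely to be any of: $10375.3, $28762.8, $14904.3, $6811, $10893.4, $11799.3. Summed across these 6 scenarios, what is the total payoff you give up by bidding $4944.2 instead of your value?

The deviation costs you only when the competing bid falls strictly between $4944.2 and $13506.1; elsewhere both bids give the same outcome.
$10375.3: truthful payoff $3130.8, deviation payoff $0 → loss $3130.8.
$28762.8: outcomes coincide → loss $0.
$14904.3: outcomes coincide → loss $0.
$6811: truthful payoff $6695.1, deviation payoff $0 → loss $6695.1.
$10893.4: truthful payoff $2612.7, deviation payoff $0 → loss $2612.7.
$11799.3: truthful payoff $1706.8, deviation payoff $0 → loss $1706.8.
Total loss = $3130.8 + $6695.1 + $2612.7 + $1706.8 = $14145.4.

$14145.4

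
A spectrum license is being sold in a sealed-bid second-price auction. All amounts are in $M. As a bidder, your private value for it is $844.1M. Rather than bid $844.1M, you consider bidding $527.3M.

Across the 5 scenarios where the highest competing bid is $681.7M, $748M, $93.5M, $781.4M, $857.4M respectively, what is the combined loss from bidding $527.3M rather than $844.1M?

$321.2M

The deviation costs you only when the competing bid falls strictly between $527.3M and $844.1M; elsewhere both bids give the same outcome.
$681.7M: truthful payoff $162.4M, deviation payoff $0M → loss $162.4M.
$748M: truthful payoff $96.1M, deviation payoff $0M → loss $96.1M.
$93.5M: outcomes coincide → loss $0M.
$781.4M: truthful payoff $62.7M, deviation payoff $0M → loss $62.7M.
$857.4M: outcomes coincide → loss $0M.
Total loss = $162.4M + $96.1M + $62.7M = $321.2M.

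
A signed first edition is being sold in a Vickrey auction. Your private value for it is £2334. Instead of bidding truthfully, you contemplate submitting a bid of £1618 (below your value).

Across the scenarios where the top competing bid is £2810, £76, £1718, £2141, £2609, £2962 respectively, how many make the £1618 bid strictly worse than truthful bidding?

The deviation hurts exactly when the highest competing bid lies strictly between £1618 and £2334 — underbidding then forfeits a profitable win.
£2810: above both → same outcome either way.
£76: below both → same outcome either way.
£1718: inside the interval → strictly worse (loss £616).
£2141: inside the interval → strictly worse (loss £193).
£2609: above both → same outcome either way.
£2962: above both → same outcome either way.
Count: 2.

2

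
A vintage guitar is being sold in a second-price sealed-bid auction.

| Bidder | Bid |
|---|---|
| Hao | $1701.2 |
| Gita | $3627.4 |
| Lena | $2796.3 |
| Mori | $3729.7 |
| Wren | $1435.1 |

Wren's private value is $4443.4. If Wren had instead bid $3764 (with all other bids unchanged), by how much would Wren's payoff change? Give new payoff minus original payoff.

$713.7

The highest bid among the other bidders is $3729.7; Wren's bid doesn't change that.
Original bid $1435.1: Wren is not highest (top rival bid is $3729.7); payoff $0.
Alternative bid $3764: Wren is highest, pays the top rival bid $3729.7; payoff $4443.4 − $3729.7 = $713.7.
Change in payoff = $713.7 − ($0) = $713.7.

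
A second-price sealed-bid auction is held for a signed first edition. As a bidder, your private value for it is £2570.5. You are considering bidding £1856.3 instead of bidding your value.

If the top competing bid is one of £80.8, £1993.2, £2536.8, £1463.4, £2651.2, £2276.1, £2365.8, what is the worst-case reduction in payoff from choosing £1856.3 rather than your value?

£80.8: same outcome either way → loss £0.
£1993.2: truthful gives £577.3, deviation gives £0 → loss £577.3.
£2536.8: truthful gives £33.7, deviation gives £0 → loss £33.7.
£1463.4: same outcome either way → loss £0.
£2651.2: same outcome either way → loss £0.
£2276.1: truthful gives £294.4, deviation gives £0 → loss £294.4.
£2365.8: truthful gives £204.7, deviation gives £0 → loss £204.7.
Maximum loss: £577.3.

£577.3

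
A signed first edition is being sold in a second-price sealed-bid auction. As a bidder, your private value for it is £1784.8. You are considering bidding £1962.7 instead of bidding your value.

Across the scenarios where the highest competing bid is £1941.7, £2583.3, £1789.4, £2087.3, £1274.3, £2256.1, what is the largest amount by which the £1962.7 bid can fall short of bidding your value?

£1941.7: truthful gives £0, deviation gives −£156.9 → loss £156.9.
£2583.3: same outcome either way → loss £0.
£1789.4: truthful gives £0, deviation gives −£4.6 → loss £4.6.
£2087.3: same outcome either way → loss £0.
£1274.3: same outcome either way → loss £0.
£2256.1: same outcome either way → loss £0.
Maximum loss: £156.9.

£156.9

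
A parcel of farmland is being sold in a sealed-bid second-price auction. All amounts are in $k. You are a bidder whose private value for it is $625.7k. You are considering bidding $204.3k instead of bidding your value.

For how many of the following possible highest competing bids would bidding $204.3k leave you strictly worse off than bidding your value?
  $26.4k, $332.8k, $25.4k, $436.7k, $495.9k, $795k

3

The deviation hurts exactly when the highest competing bid lies strictly between $204.3k and $625.7k — underbidding then forfeits a profitable win.
$26.4k: below both → same outcome either way.
$332.8k: inside the interval → strictly worse (loss $292.9k).
$25.4k: below both → same outcome either way.
$436.7k: inside the interval → strictly worse (loss $189k).
$495.9k: inside the interval → strictly worse (loss $129.8k).
$795k: above both → same outcome either way.
Count: 3.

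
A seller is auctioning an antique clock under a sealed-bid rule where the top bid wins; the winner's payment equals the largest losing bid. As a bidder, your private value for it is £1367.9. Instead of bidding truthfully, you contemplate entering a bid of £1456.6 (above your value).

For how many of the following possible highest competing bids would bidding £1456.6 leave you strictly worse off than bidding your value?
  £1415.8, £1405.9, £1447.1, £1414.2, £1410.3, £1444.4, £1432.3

7

The deviation hurts exactly when the highest competing bid lies strictly between £1367.9 and £1456.6 — overbidding then wins at a price above your value.
£1415.8: inside the interval → strictly worse (loss £47.9).
£1405.9: inside the interval → strictly worse (loss £38).
£1447.1: inside the interval → strictly worse (loss £79.2).
£1414.2: inside the interval → strictly worse (loss £46.3).
£1410.3: inside the interval → strictly worse (loss £42.4).
£1444.4: inside the interval → strictly worse (loss £76.5).
£1432.3: inside the interval → strictly worse (loss £64.4).
Count: 7.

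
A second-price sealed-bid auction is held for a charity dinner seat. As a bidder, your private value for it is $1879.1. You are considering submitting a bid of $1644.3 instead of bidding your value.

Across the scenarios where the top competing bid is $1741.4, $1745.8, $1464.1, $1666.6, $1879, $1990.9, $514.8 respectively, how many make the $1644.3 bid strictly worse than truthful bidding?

4

The deviation hurts exactly when the highest competing bid lies strictly between $1644.3 and $1879.1 — underbidding then forfeits a profitable win.
$1741.4: inside the interval → strictly worse (loss $137.7).
$1745.8: inside the interval → strictly worse (loss $133.3).
$1464.1: below both → same outcome either way.
$1666.6: inside the interval → strictly worse (loss $212.5).
$1879: inside the interval → strictly worse (loss $0.1).
$1990.9: above both → same outcome either way.
$514.8: below both → same outcome either way.
Count: 4.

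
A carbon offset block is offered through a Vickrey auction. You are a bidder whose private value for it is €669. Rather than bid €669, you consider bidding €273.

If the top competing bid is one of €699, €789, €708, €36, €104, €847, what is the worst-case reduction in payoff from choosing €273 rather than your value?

€699: same outcome either way → loss €0.
€789: same outcome either way → loss €0.
€708: same outcome either way → loss €0.
€36: same outcome either way → loss €0.
€104: same outcome either way → loss €0.
€847: same outcome either way → loss €0.
Maximum loss: €0.

€0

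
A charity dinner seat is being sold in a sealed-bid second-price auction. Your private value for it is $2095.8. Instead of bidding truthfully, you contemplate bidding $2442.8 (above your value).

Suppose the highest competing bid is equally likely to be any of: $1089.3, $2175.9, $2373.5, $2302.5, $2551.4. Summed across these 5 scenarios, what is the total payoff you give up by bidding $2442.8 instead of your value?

$564.5

The deviation costs you only when the competing bid falls strictly between $2095.8 and $2442.8; elsewhere both bids give the same outcome.
$1089.3: outcomes coincide → loss $0.
$2175.9: truthful payoff $0, deviation payoff −$80.1 → loss $80.1.
$2373.5: truthful payoff $0, deviation payoff −$277.7 → loss $277.7.
$2302.5: truthful payoff $0, deviation payoff −$206.7 → loss $206.7.
$2551.4: outcomes coincide → loss $0.
Total loss = $80.1 + $277.7 + $206.7 = $564.5.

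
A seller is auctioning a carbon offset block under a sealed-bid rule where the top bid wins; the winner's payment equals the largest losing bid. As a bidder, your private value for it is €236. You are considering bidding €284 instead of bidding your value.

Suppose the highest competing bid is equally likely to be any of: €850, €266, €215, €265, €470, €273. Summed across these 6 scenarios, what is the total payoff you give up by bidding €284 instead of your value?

€96

The deviation costs you only when the competing bid falls strictly between €236 and €284; elsewhere both bids give the same outcome.
€850: outcomes coincide → loss €0.
€266: truthful payoff €0, deviation payoff −€30 → loss €30.
€215: outcomes coincide → loss €0.
€265: truthful payoff €0, deviation payoff −€29 → loss €29.
€470: outcomes coincide → loss €0.
€273: truthful payoff €0, deviation payoff −€37 → loss €37.
Total loss = €30 + €29 + €37 = €96.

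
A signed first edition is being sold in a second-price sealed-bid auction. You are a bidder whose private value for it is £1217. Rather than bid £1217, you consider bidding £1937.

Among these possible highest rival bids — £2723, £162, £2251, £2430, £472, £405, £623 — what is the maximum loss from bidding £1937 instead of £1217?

£0

£2723: same outcome either way → loss £0.
£162: same outcome either way → loss £0.
£2251: same outcome either way → loss £0.
£2430: same outcome either way → loss £0.
£472: same outcome either way → loss £0.
£405: same outcome either way → loss £0.
£623: same outcome either way → loss £0.
Maximum loss: £0.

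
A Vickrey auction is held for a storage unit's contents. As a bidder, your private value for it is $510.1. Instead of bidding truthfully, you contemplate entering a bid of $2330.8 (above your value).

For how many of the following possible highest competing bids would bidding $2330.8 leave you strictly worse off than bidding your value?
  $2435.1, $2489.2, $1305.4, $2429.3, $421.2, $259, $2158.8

The deviation hurts exactly when the highest competing bid lies strictly between $510.1 and $2330.8 — overbidding then wins at a price above your value.
$2435.1: above both → same outcome either way.
$2489.2: above both → same outcome either way.
$1305.4: inside the interval → strictly worse (loss $795.3).
$2429.3: above both → same outcome either way.
$421.2: below both → same outcome either way.
$259: below both → same outcome either way.
$2158.8: inside the interval → strictly worse (loss $1648.7).
Count: 2.

2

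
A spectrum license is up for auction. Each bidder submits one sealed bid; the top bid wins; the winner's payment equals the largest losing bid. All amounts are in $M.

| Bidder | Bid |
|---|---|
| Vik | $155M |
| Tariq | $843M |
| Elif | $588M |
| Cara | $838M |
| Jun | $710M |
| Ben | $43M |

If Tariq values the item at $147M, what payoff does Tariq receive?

−$691M

Highest bid: Tariq at $843M, so Tariq wins.
Second-highest bid: Cara at $838M — that is the price the winner pays.
Tariq's payoff = value − price = $147M − $838M = −$691M.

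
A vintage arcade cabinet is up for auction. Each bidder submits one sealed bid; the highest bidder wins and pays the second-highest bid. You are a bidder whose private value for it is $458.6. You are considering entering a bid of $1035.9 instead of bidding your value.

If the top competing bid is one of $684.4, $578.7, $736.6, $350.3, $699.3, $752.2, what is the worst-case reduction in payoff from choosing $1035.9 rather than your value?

$293.6

$684.4: truthful gives $0, deviation gives −$225.8 → loss $225.8.
$578.7: truthful gives $0, deviation gives −$120.1 → loss $120.1.
$736.6: truthful gives $0, deviation gives −$278 → loss $278.
$350.3: same outcome either way → loss $0.
$699.3: truthful gives $0, deviation gives −$240.7 → loss $240.7.
$752.2: truthful gives $0, deviation gives −$293.6 → loss $293.6.
Maximum loss: $293.6.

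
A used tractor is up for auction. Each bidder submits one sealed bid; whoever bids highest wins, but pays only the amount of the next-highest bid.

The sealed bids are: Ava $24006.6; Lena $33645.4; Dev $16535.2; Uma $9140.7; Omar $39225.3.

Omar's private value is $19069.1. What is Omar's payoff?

−$14576.3

Highest bid: Omar at $39225.3, so Omar wins.
Second-highest bid: Lena at $33645.4 — that is the price the winner pays.
Omar's payoff = value − price = $19069.1 − $33645.4 = −$14576.3.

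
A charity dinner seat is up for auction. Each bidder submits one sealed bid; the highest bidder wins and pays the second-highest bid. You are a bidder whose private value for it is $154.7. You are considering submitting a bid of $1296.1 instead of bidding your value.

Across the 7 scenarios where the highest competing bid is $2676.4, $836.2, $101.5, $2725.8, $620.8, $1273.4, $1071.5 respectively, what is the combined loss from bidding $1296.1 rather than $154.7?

$3183.1

The deviation costs you only when the competing bid falls strictly between $154.7 and $1296.1; elsewhere both bids give the same outcome.
$2676.4: outcomes coincide → loss $0.
$836.2: truthful payoff $0, deviation payoff −$681.5 → loss $681.5.
$101.5: outcomes coincide → loss $0.
$2725.8: outcomes coincide → loss $0.
$620.8: truthful payoff $0, deviation payoff −$466.1 → loss $466.1.
$1273.4: truthful payoff $0, deviation payoff −$1118.7 → loss $1118.7.
$1071.5: truthful payoff $0, deviation payoff −$916.8 → loss $916.8.
Total loss = $681.5 + $466.1 + $1118.7 + $916.8 = $3183.1.
Because the price is fixed by the runner-up's bid, deviating from your value can only change a good outcome into a bad one — never the reverse.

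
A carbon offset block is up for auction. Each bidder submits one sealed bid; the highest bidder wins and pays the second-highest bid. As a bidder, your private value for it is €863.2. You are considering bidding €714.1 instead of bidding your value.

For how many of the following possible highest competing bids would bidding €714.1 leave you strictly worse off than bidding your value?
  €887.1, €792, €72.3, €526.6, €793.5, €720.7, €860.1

4

The deviation hurts exactly when the highest competing bid lies strictly between €714.1 and €863.2 — underbidding then forfeits a profitable win.
€887.1: above both → same outcome either way.
€792: inside the interval → strictly worse (loss €71.2).
€72.3: below both → same outcome either way.
€526.6: below both → same outcome either way.
€793.5: inside the interval → strictly worse (loss €69.7).
€720.7: inside the interval → strictly worse (loss €142.5).
€860.1: inside the interval → strictly worse (loss €3.1).
Count: 4.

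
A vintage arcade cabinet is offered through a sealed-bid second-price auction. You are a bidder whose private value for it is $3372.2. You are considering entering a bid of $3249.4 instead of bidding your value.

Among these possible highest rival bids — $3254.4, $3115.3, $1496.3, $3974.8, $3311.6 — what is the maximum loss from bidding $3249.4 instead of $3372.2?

$117.8

$3254.4: truthful gives $117.8, deviation gives $0 → loss $117.8.
$3115.3: same outcome either way → loss $0.
$1496.3: same outcome either way → loss $0.
$3974.8: same outcome either way → loss $0.
$3311.6: truthful gives $60.6, deviation gives $0 → loss $60.6.
Maximum loss: $117.8.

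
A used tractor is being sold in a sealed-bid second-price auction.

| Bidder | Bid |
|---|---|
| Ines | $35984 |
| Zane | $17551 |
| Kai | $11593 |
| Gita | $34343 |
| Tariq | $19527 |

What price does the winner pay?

Highest bid: Ines at $35984, so Ines wins.
Second-highest bid: Gita at $34343 — that is the price the winner pays.

$34343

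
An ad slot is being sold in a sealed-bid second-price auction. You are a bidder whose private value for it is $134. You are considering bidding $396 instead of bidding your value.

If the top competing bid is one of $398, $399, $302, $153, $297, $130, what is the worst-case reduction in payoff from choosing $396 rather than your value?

$168

$398: same outcome either way → loss $0.
$399: same outcome either way → loss $0.
$302: truthful gives $0, deviation gives −$168 → loss $168.
$153: truthful gives $0, deviation gives −$19 → loss $19.
$297: truthful gives $0, deviation gives −$163 → loss $163.
$130: same outcome either way → loss $0.
Maximum loss: $168.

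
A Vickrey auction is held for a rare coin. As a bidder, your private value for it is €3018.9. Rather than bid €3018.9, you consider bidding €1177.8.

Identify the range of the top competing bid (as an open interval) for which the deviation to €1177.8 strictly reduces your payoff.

(€1177.8, €3018.9)

If the competing bid is below €1177.8, both bids win at the same price — no difference.
If it is above €3018.9, both bids lose — no difference.
If it lies strictly between €1177.8 and €3018.9, bidding your value wins at a price below your value (positive payoff) while bidding €1177.8 loses (payoff 0).
So the deviation strictly hurts on the open interval (€1177.8, €3018.9).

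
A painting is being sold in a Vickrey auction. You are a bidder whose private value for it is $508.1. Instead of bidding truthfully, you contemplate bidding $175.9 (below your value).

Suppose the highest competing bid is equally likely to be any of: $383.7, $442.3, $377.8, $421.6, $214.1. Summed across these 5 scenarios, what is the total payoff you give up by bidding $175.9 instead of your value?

The deviation costs you only when the competing bid falls strictly between $175.9 and $508.1; elsewhere both bids give the same outcome.
$383.7: truthful payoff $124.4, deviation payoff $0 → loss $124.4.
$442.3: truthful payoff $65.8, deviation payoff $0 → loss $65.8.
$377.8: truthful payoff $130.3, deviation payoff $0 → loss $130.3.
$421.6: truthful payoff $86.5, deviation payoff $0 → loss $86.5.
$214.1: truthful payoff $294, deviation payoff $0 → loss $294.
Total loss = $124.4 + $65.8 + $130.3 + $86.5 + $294 = $701.
In a second-price auction your bid sets only whether you win, not what you pay, so bidding your true value is weakly dominant.

$701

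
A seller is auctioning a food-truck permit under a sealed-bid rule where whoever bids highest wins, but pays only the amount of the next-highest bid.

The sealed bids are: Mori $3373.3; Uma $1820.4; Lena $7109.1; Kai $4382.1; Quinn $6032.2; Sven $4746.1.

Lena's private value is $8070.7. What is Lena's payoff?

Highest bid: Lena at $7109.1, so Lena wins.
Second-highest bid: Quinn at $6032.2 — that is the price the winner pays.
Lena's payoff = value − price = $8070.7 − $6032.2 = $2038.5.

$2038.5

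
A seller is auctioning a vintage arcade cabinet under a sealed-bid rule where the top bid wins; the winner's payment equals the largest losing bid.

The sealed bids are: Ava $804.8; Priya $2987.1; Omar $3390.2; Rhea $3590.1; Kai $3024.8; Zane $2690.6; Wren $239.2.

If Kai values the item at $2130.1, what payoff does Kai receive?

Highest bid: Rhea at $3590.1, so Rhea wins.
Second-highest bid: Omar at $3390.2 — that is the price the winner pays.
Kai did not win, so Kai pays nothing and receives nothing: payoff $0.

$0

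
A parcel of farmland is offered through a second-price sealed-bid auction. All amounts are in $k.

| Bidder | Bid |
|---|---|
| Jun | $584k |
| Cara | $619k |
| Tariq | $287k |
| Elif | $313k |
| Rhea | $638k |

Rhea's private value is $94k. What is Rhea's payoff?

Highest bid: Rhea at $638k, so Rhea wins.
Second-highest bid: Cara at $619k — that is the price the winner pays.
Rhea's payoff = value − price = $94k − $619k = −$525k.

−$525k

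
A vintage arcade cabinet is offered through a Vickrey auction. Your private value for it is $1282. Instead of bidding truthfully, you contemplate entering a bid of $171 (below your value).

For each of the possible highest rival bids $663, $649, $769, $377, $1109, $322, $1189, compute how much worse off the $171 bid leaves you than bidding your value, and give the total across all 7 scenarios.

$3896

The deviation costs you only when the competing bid falls strictly between $171 and $1282; elsewhere both bids give the same outcome.
$663: truthful payoff $619, deviation payoff $0 → loss $619.
$649: truthful payoff $633, deviation payoff $0 → loss $633.
$769: truthful payoff $513, deviation payoff $0 → loss $513.
$377: truthful payoff $905, deviation payoff $0 → loss $905.
$1109: truthful payoff $173, deviation payoff $0 → loss $173.
$322: truthful payoff $960, deviation payoff $0 → loss $960.
$1189: truthful payoff $93, deviation payoff $0 → loss $93.
Total loss = $619 + $633 + $513 + $905 + $173 + $960 + $93 = $3896.
In a second-price auction your bid sets only whether you win, not what you pay, so bidding your true value is weakly dominant.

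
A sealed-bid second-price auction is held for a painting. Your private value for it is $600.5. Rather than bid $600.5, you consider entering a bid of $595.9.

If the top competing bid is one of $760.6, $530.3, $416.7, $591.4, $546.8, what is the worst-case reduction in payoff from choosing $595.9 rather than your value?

$0

$760.6: same outcome either way → loss $0.
$530.3: same outcome either way → loss $0.
$416.7: same outcome either way → loss $0.
$591.4: same outcome either way → loss $0.
$546.8: same outcome either way → loss $0.
Maximum loss: $0.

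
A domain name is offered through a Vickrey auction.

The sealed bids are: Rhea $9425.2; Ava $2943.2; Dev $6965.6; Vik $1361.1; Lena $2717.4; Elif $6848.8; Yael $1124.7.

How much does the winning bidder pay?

Highest bid: Rhea at $9425.2, so Rhea wins.
Second-highest bid: Dev at $6965.6 — that is the price the winner pays.

$6965.6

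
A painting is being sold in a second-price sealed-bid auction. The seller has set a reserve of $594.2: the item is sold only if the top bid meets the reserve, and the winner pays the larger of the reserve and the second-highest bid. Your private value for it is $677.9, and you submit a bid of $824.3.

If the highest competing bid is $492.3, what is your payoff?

Your bid $824.3 is the highest and exceeds the reserve.
Price = max(second-highest bid, reserve) = max($492.3, $594.2) = $594.2.
Payoff = $677.9 − $594.2 = $83.7.

$83.7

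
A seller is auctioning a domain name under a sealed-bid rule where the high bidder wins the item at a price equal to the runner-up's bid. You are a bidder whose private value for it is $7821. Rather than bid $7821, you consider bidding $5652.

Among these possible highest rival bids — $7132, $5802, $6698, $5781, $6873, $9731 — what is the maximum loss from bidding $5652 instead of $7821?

$2040

$7132: truthful gives $689, deviation gives $0 → loss $689.
$5802: truthful gives $2019, deviation gives $0 → loss $2019.
$6698: truthful gives $1123, deviation gives $0 → loss $1123.
$5781: truthful gives $2040, deviation gives $0 → loss $2040.
$6873: truthful gives $948, deviation gives $0 → loss $948.
$9731: same outcome either way → loss $0.
Maximum loss: $2040.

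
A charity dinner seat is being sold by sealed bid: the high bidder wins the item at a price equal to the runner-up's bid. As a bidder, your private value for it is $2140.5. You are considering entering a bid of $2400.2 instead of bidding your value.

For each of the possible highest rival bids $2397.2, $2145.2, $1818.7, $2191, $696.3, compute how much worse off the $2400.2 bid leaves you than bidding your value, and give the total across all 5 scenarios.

$311.9

The deviation costs you only when the competing bid falls strictly between $2140.5 and $2400.2; elsewhere both bids give the same outcome.
$2397.2: truthful payoff $0, deviation payoff −$256.7 → loss $256.7.
$2145.2: truthful payoff $0, deviation payoff −$4.7 → loss $4.7.
$1818.7: outcomes coincide → loss $0.
$2191: truthful payoff $0, deviation payoff −$50.5 → loss $50.5.
$696.3: outcomes coincide → loss $0.
Total loss = $256.7 + $4.7 + $50.5 = $311.9.
Truthful bidding weakly dominates here: raising your bid can only win items priced above your value, and lowering it can only forfeit items priced below.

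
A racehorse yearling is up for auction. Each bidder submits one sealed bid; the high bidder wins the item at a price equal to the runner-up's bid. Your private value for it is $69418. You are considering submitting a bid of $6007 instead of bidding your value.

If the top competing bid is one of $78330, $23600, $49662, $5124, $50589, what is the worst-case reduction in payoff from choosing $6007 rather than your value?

$78330: same outcome either way → loss $0.
$23600: truthful gives $45818, deviation gives $0 → loss $45818.
$49662: truthful gives $19756, deviation gives $0 → loss $19756.
$5124: same outcome either way → loss $0.
$50589: truthful gives $18829, deviation gives $0 → loss $18829.
Maximum loss: $45818.

$45818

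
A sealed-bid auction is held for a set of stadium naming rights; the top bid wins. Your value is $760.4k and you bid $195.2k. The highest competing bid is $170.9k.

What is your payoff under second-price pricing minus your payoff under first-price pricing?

$24.3k

You have the highest bid, so you win under either rule.
Second-price: pay $170.9k → payoff $589.5k.
First-price: pay your own bid $195.2k → payoff $565.2k.
Difference = $589.5k − ($565.2k) = $24.3k.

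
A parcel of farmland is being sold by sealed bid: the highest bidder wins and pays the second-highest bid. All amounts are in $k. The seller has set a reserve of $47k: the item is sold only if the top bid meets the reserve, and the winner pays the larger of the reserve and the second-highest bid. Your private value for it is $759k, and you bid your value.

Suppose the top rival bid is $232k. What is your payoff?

Your bid $759k is the highest and exceeds the reserve.
Price = max(second-highest bid, reserve) = max($232k, $47k) = $232k.
Payoff = $759k − $232k = $527k.

$527k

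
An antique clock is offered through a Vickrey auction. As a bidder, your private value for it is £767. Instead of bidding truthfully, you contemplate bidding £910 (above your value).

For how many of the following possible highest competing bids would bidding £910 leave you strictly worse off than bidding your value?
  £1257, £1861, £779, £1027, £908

2

The deviation hurts exactly when the highest competing bid lies strictly between £767 and £910 — overbidding then wins at a price above your value.
£1257: above both → same outcome either way.
£1861: above both → same outcome either way.
£779: inside the interval → strictly worse (loss £12).
£1027: above both → same outcome either way.
£908: inside the interval → strictly worse (loss £141).
Count: 2.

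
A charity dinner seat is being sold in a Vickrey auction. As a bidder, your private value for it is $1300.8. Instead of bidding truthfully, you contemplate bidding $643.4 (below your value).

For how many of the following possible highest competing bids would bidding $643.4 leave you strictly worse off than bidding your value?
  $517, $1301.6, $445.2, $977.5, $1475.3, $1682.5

1

The deviation hurts exactly when the highest competing bid lies strictly between $643.4 and $1300.8 — underbidding then forfeits a profitable win.
$517: below both → same outcome either way.
$1301.6: above both → same outcome either way.
$445.2: below both → same outcome either way.
$977.5: inside the interval → strictly worse (loss $323.3).
$1475.3: above both → same outcome either way.
$1682.5: above both → same outcome either way.
Count: 1.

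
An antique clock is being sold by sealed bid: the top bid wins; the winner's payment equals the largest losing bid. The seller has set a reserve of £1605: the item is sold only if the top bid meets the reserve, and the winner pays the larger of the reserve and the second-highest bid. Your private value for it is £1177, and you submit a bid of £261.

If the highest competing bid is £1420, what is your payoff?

Your bid £261 is below the highest competing bid £1420, so you lose. Payoff £0.

£0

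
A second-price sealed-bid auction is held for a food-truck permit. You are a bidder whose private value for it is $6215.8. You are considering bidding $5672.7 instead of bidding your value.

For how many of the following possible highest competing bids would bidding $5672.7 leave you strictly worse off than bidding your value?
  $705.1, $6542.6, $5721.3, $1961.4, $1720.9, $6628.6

The deviation hurts exactly when the highest competing bid lies strictly between $5672.7 and $6215.8 — underbidding then forfeits a profitable win.
$705.1: below both → same outcome either way.
$6542.6: above both → same outcome either way.
$5721.3: inside the interval → strictly worse (loss $494.5).
$1961.4: below both → same outcome either way.
$1720.9: below both → same outcome either way.
$6628.6: above both → same outcome either way.
Count: 1.

1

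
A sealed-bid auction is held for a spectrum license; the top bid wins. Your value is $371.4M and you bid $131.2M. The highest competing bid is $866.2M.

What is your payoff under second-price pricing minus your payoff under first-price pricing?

$0M

Your bid $131.2M is below $866.2M, so you lose under either rule.
Payoff is $0M in both cases; difference = $0M.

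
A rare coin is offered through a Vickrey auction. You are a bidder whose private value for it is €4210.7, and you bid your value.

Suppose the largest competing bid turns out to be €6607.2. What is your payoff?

€0

Your bid €4210.7 is below the highest competing bid €6607.2, so you lose.
A losing bidder pays nothing and receives nothing: payoff = €0.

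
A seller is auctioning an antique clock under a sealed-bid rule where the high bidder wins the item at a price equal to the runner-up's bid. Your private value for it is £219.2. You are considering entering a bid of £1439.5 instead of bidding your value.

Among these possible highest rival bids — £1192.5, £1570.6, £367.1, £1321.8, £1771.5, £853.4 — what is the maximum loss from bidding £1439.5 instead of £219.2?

£1192.5: truthful gives £0, deviation gives −£973.3 → loss £973.3.
£1570.6: same outcome either way → loss £0.
£367.1: truthful gives £0, deviation gives −£147.9 → loss £147.9.
£1321.8: truthful gives £0, deviation gives −£1102.6 → loss £1102.6.
£1771.5: same outcome either way → loss £0.
£853.4: truthful gives £0, deviation gives −£634.2 → loss £634.2.
Maximum loss: £1102.6.

£1102.6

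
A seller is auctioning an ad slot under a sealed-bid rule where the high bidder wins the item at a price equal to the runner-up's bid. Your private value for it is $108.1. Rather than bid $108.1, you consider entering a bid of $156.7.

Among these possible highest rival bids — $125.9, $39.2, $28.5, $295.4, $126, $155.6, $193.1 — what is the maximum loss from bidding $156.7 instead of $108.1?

$125.9: truthful gives $0, deviation gives −$17.8 → loss $17.8.
$39.2: same outcome either way → loss $0.
$28.5: same outcome either way → loss $0.
$295.4: same outcome either way → loss $0.
$126: truthful gives $0, deviation gives −$17.9 → loss $17.9.
$155.6: truthful gives $0, deviation gives −$47.5 → loss $47.5.
$193.1: same outcome either way → loss $0.
Maximum loss: $47.5.

$47.5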